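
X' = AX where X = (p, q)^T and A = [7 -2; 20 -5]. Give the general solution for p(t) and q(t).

Coefficient matrix A = [[7, -2], [20, -5]].
Characteristic polynomial det(A - λI) = λ^2 - 2λ + 5 = 0.
Eigenvalues λ = 1 ± 2i (complex conjugate pair).
For λ=1+2i: an eigenvector is (0,1) - i(-1,-3) = (0 + i, 1 + 3i).
A real fundamental pair from Re and Im of e^((1+2i)t)v: X_1 = e^(t)(cos(2t)·(0,1) + sin(2t)·(-1,-3)), X_2 = e^(t)(sin(2t)·(0,1) - cos(2t)·(-1,-3)).
General solution: c_1X_1 + c_2X_2.

p(t) = -c_1e^(t)sin(2t) + c_2e^(t)cos(2t), q(t) = -3c_1e^(t)sin(2t) + c_1e^(t)cos(2t) + c_2e^(t)sin(2t) + 3c_2e^(t)cos(2t)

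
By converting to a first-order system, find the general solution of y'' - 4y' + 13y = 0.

y(t) = K_1e^(2t)cos(3t) + K_2e^(2t)sin(3t)

Let x_1 = y, x_2 = y'. Then x_1' = x_2 and x_2' = -13x_1 + 4x_2.
A = [[0,1],[-13,4]]; det(A-λI) = λ^2 - 4λ + 13.
Eigenvalues λ = 2 ± 3i.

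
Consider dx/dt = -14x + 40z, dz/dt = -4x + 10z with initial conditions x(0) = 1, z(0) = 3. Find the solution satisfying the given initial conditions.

x(t) = 27e^(-2t)sin(4t) + e^(-2t)cos(4t), z(t) = 8e^(-2t)sin(4t) + 3e^(-2t)cos(4t)

Coefficient matrix A = [[-14, 40], [-4, 10]].
Characteristic polynomial det(A - λI) = λ^2 + 4λ + 20 = 0.
Eigenvalues λ = -2 ± 4i (complex conjugate pair).
For λ=-2+4i: an eigenvector is (-3,-1) - i(-1,0) = (-3 + i, -1).
A real fundamental pair from Re and Im of e^((-2+4i)t)v: X_1 = e^(-2t)(cos(4t)·(-3,-1) + sin(4t)·(-1,0)), X_2 = e^(-2t)(sin(4t)·(-3,-1) - cos(4t)·(-1,0)).
General solution: C_1X_1 + C_2X_2.
Applying x(0)=1, z(0)=3 gives C_1=-3, C_2=-8.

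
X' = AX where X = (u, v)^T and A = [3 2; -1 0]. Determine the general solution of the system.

u(t) = 2K_1e^(2t) + K_2e^(t), v(t) = -K_1e^(2t) - K_2e^(t)

Coefficient matrix A = [[3, 2], [-1, 0]].
Characteristic polynomial det(A - λI) = λ^2 - 3λ + 2 = 0.
Eigenvalues λ = 2, 1.
For λ=2: (A-λI) row 1 is [1, 2], so an eigenvector is (2, -1).
For λ=1: (A-λI) row 1 is [2, 2], so an eigenvector is (1, -1).
General solution: K_1e^(2t)(2,-1) + K_2e^(t)(1,-1).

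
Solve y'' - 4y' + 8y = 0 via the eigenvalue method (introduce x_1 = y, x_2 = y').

y(t) = C_1e^(2t)cos(2t) + C_2e^(2t)sin(2t)

Let x_1 = y, x_2 = y'. Then x_1' = x_2 and x_2' = -8x_1 + 4x_2.
A = [[0,1],[-8,4]]; det(A-λI) = λ^2 - 4λ + 8.
Eigenvalues λ = 2 ± 2i.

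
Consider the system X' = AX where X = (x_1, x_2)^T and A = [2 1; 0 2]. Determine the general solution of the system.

Coefficient matrix A = [[2, 1], [0, 2]].
Characteristic polynomial det(A - λI) = λ^2 - 4λ + 4 = 0.
Single eigenvalue λ = 2 with algebraic multiplicity 2.
Eigenvector v = (-1,0); generalized eigenvector w with (A-λI)w=v is (1,-1).
General solution: e^(2t)[c_1·v + c_2·(t·v + w)].

x_1(t) = -c_1e^(2t) - c_2te^(2t) + c_2e^(2t), x_2(t) = -c_2e^(2t)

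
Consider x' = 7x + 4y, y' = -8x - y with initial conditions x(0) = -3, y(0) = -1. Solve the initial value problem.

x(t) = -4e^(3t)sin(4t) - 3e^(3t)cos(4t), y(t) = 7e^(3t)sin(4t) - e^(3t)cos(4t)

Coefficient matrix A = [[7, 4], [-8, -1]].
Characteristic polynomial det(A - λI) = λ^2 - 6λ + 25 = 0.
Eigenvalues λ = 3 ± 4i (complex conjugate pair).
For λ=3+4i: an eigenvector is (0,1) - i(1,-1) = (0 - i, 1 + i).
A real fundamental pair from Re and Im of e^((3+4i)t)v: X_1 = e^(3t)(cos(4t)·(0,1) + sin(4t)·(1,-1)), X_2 = e^(3t)(sin(4t)·(0,1) - cos(4t)·(1,-1)).
General solution: c_1X_1 + c_2X_2.
Applying x(0)=-3, y(0)=-1 gives c_1=-4, c_2=3.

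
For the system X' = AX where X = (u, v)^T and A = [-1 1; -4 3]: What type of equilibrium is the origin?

A = [[-1,1],[-4,3]]; det(A-λI) = λ^2 - 2λ + 1.
repeated λ = 1 with a single eigenvector.

unstable improper node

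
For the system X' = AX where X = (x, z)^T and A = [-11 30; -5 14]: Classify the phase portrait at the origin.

saddle

A = [[-11,30],[-5,14]]; det(A-λI) = λ^2 - 3λ - 4.
λ = 4, -1: opposite signs.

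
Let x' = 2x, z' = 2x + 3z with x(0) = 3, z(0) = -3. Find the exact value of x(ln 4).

48

A = [[2,0],[2,3]]; eigenvalues λ = 3, 2.
Eigenvectors: (0,1) for λ=3, (-1,2) for λ=2.
From the initial condition, c_1 = 3, c_2 = -3.
x(ln 4) = (3)(4^3)(0) + (-3)(4^2)(-1) = 48.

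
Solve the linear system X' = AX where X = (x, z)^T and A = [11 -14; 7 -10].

x(t) = 2c_1e^(4t) - c_2e^(-3t), z(t) = c_1e^(4t) - c_2e^(-3t)

Coefficient matrix A = [[11, -14], [7, -10]].
Characteristic polynomial det(A - λI) = λ^2 - λ - 12 = 0.
Eigenvalues λ = 4, -3.
For λ=4: (A-λI) row 1 is [7, -14], so an eigenvector is (2, 1).
For λ=-3: (A-λI) row 1 is [14, -14], so an eigenvector is (-1, -1).
General solution: c_1e^(4t)(2,1) + c_2e^(-3t)(-1,-1).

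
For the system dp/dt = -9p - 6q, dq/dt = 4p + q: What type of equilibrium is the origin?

A = [[-9,-6],[4,1]]; det(A-λI) = λ^2 + 8λ + 15.
λ = -3, -5: both negative.

stable node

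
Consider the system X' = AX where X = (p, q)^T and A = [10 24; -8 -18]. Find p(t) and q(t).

Coefficient matrix A = [[10, 24], [-8, -18]].
Characteristic polynomial det(A - λI) = λ^2 + 8λ + 12 = 0.
Eigenvalues λ = -2, -6.
For λ=-2: (A-λI) row 1 is [12, 24], so an eigenvector is (-2, 1).
For λ=-6: (A-λI) row 1 is [16, 24], so an eigenvector is (-3, 2).
General solution: K_1e^(-2t)(-2,1) + K_2e^(-6t)(-3,2).

p(t) = -2K_1e^(-2t) - 3K_2e^(-6t), q(t) = K_1e^(-2t) + 2K_2e^(-6t)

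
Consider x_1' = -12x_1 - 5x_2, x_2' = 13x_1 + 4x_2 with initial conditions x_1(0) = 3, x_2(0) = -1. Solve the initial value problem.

Coefficient matrix A = [[-12, -5], [13, 4]].
Characteristic polynomial det(A - λI) = λ^2 + 8λ + 17 = 0.
Eigenvalues λ = -4 ± i (complex conjugate pair).
For λ=-4+i: an eigenvector is (-2,3) - i(1,-2) = (-2 - i, 3 + 2i).
A real fundamental pair from Re and Im of e^((-4+i)t)v: X_1 = e^(-4t)(cos(t)·(-2,3) + sin(t)·(1,-2)), X_2 = e^(-4t)(sin(t)·(-2,3) - cos(t)·(1,-2)).
General solution: c_1X_1 + c_2X_2.
Applying x_1(0)=3, x_2(0)=-1 gives c_1=-5, c_2=7.

x_1(t) = -19e^(-4t)sin(t) + 3e^(-4t)cos(t), x_2(t) = 31e^(-4t)sin(t) - e^(-4t)cos(t)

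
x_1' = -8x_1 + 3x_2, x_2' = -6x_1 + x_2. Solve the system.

x_1(t) = -C_1e^(-5t) - C_2e^(-2t), x_2(t) = -C_1e^(-5t) - 2C_2e^(-2t)

Coefficient matrix A = [[-8, 3], [-6, 1]].
Characteristic polynomial det(A - λI) = λ^2 + 7λ + 10 = 0.
Eigenvalues λ = -5, -2.
For λ=-5: (A-λI) row 1 is [-3, 3], so an eigenvector is (-1, -1).
For λ=-2: (A-λI) row 1 is [-6, 3], so an eigenvector is (-1, -2).
General solution: C_1e^(-5t)(-1,-1) + C_2e^(-2t)(-1,-2).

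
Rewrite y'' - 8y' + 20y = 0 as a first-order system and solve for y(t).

Let x_1 = y, x_2 = y'. Then x_1' = x_2 and x_2' = -20x_1 + 8x_2.
A = [[0,1],[-20,8]]; det(A-λI) = λ^2 - 8λ + 20.
Eigenvalues λ = 4 ± 2i.

y(t) = C_1e^(4t)cos(2t) + C_2e^(4t)sin(2t)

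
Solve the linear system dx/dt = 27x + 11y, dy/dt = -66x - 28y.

Coefficient matrix A = [[27, 11], [-66, -28]].
Characteristic polynomial det(A - λI) = λ^2 + λ - 30 = 0.
Eigenvalues λ = -6, 5.
For λ=-6: (A-λI) row 1 is [33, 11], so an eigenvector is (-1, 3).
For λ=5: (A-λI) row 1 is [22, 11], so an eigenvector is (-1, 2).
General solution: K_1e^(-6t)(-1,3) + K_2e^(5t)(-1,2).

x(t) = -K_1e^(-6t) - K_2e^(5t), y(t) = 3K_1e^(-6t) + 2K_2e^(5t)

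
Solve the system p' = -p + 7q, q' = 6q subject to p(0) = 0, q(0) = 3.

Coefficient matrix A = [[-1, 7], [0, 6]].
Characteristic polynomial det(A - λI) = λ^2 - 5λ - 6 = 0.
Eigenvalues λ = -1, 6.
For λ=-1: (A-λI) row 1 is [0, 7], so an eigenvector is (-1, 0).
For λ=6: (A-λI) row 1 is [-7, 7], so an eigenvector is (1, 1).
General solution: C_1e^(-t)(-1,0) + C_2e^(6t)(1,1).
Applying p(0)=0, q(0)=3 gives C_1=3, C_2=3.

p(t) = 3e^(6t) - 3e^(-t), q(t) = 3e^(6t)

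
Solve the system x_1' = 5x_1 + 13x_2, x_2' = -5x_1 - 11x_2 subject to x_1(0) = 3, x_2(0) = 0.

Coefficient matrix A = [[5, 13], [-5, -11]].
Characteristic polynomial det(A - λI) = λ^2 + 6λ + 10 = 0.
Eigenvalues λ = -3 ± i (complex conjugate pair).
For λ=-3+i: an eigenvector is (-2,1) - i(-3,2) = (-2 + 3i, 1 - 2i).
A real fundamental pair from Re and Im of e^((-3+i)t)v: X_1 = e^(-3t)(cos(t)·(-2,1) + sin(t)·(-3,2)), X_2 = e^(-3t)(sin(t)·(-2,1) - cos(t)·(-3,2)).
General solution: C_1X_1 + C_2X_2.
Applying x_1(0)=3, x_2(0)=0 gives C_1=-6, C_2=-3.

x_1(t) = 24e^(-3t)sin(t) + 3e^(-3t)cos(t), x_2(t) = -15e^(-3t)sin(t)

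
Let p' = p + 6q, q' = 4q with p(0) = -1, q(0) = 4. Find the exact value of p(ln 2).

110

A = [[1,6],[0,4]]; eigenvalues λ = 4, 1.
Eigenvectors: (-2,-1) for λ=4, (-1,0) for λ=1.
From the initial condition, c_1 = -4, c_2 = 9.
p(ln 2) = (-4)(2^4)(-2) + (9)(2^1)(-1) = 110.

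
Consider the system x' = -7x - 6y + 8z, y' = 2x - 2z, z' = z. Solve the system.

x(t) = -2c_1e^(-4t) - 3c_2e^(-3t) + c_3e^(t), y(t) = c_1e^(-4t) + 2c_2e^(-3t), z(t) = c_3e^(t)

Coefficient matrix A = [[-7, -6, 8], [2, 0, -2], [0, 0, 1]].
det(A - λI) = 0 gives eigenvalues λ = -4, -3, 1.
For λ=-4: eigenvector (-2,1,0).
For λ=-3: eigenvector (-3,2,0).
For λ=1: eigenvector (1,0,1).
General solution: c_1e^(-4t)(-2,1,0) + c_2e^(-3t)(-3,2,0) + c_3e^(t)(1,0,1).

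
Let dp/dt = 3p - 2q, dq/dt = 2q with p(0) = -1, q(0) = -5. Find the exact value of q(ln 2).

-20

A = [[3,-2],[0,2]]; eigenvalues λ = 2, 3.
Eigenvectors: (-2,-1) for λ=2, (1,0) for λ=3.
From the initial condition, c_1 = 5, c_2 = 9.
q(ln 2) = (5)(2^2)(-1) + (9)(2^3)(0) = -20.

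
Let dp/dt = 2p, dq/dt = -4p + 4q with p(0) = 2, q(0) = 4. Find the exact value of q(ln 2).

16

A = [[2,0],[-4,4]]; eigenvalues λ = 2, 4.
Eigenvectors: (-1,-2) for λ=2, (0,-1) for λ=4.
From the initial condition, c_1 = -2, c_2 = 0.
q(ln 2) = (-2)(2^2)(-2) + (0)(2^4)(-1) = 16.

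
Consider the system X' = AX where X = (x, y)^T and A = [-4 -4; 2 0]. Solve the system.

Coefficient matrix A = [[-4, -4], [2, 0]].
Characteristic polynomial det(A - λI) = λ^2 + 4λ + 8 = 0.
Eigenvalues λ = -2 ± 2i (complex conjugate pair).
For λ=-2+2i: an eigenvector is (1,-1) - i(1,0) = (1 - i, -1).
A real fundamental pair from Re and Im of e^((-2+2i)t)v: X_1 = e^(-2t)(cos(2t)·(1,-1) + sin(2t)·(1,0)), X_2 = e^(-2t)(sin(2t)·(1,-1) - cos(2t)·(1,0)).
General solution: K_1X_1 + K_2X_2.

x(t) = K_1e^(-2t)sin(2t) + K_1e^(-2t)cos(2t) + K_2e^(-2t)sin(2t) - K_2e^(-2t)cos(2t), y(t) = -K_1e^(-2t)cos(2t) - K_2e^(-2t)sin(2t)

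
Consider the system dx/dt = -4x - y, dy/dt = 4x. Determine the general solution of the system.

Coefficient matrix A = [[-4, -1], [4, 0]].
Characteristic polynomial det(A - λI) = λ^2 + 4λ + 4 = 0.
Single eigenvalue λ = -2 with algebraic multiplicity 2.
Eigenvector v = (1,-2); generalized eigenvector w with (A-λI)w=v is (-1,1).
General solution: e^(-2t)[C_1·v + C_2·(t·v + w)].

x(t) = C_1e^(-2t) + C_2te^(-2t) - C_2e^(-2t), y(t) = -2C_1e^(-2t) - 2C_2te^(-2t) + C_2e^(-2t)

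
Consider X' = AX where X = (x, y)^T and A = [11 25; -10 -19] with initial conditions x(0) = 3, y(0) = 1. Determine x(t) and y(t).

Coefficient matrix A = [[11, 25], [-10, -19]].
Characteristic polynomial det(A - λI) = λ^2 + 8λ + 41 = 0.
Eigenvalues λ = -4 ± 5i (complex conjugate pair).
For λ=-4+5i: an eigenvector is (2,-1) - i(1,-1) = (2 - i, -1 + i).
A real fundamental pair from Re and Im of e^((-4+5i)t)v: X_1 = e^(-4t)(cos(5t)·(2,-1) + sin(5t)·(1,-1)), X_2 = e^(-4t)(sin(5t)·(2,-1) - cos(5t)·(1,-1)).
General solution: C_1X_1 + C_2X_2.
Applying x(0)=3, y(0)=1 gives C_1=4, C_2=5.

x(t) = 14e^(-4t)sin(5t) + 3e^(-4t)cos(5t), y(t) = -9e^(-4t)sin(5t) + e^(-4t)cos(5t)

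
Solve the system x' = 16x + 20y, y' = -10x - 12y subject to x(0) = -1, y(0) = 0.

x(t) = -7e^(2t)sin(2t) - e^(2t)cos(2t), y(t) = 5e^(2t)sin(2t)

Coefficient matrix A = [[16, 20], [-10, -12]].
Characteristic polynomial det(A - λI) = λ^2 - 4λ + 8 = 0.
Eigenvalues λ = 2 ± 2i (complex conjugate pair).
For λ=2+2i: an eigenvector is (-1,1) - i(3,-2) = (-1 - 3i, 1 + 2i).
A real fundamental pair from Re and Im of e^((2+2i)t)v: X_1 = e^(2t)(cos(2t)·(-1,1) + sin(2t)·(3,-2)), X_2 = e^(2t)(sin(2t)·(-1,1) - cos(2t)·(3,-2)).
General solution: C_1X_1 + C_2X_2.
Applying x(0)=-1, y(0)=0 gives C_1=-2, C_2=1.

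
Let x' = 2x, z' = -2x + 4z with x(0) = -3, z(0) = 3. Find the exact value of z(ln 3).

459

A = [[2,0],[-2,4]]; eigenvalues λ = 4, 2.
Eigenvectors: (0,1) for λ=4, (-1,-1) for λ=2.
From the initial condition, c_1 = 6, c_2 = 3.
z(ln 3) = (6)(3^4)(1) + (3)(3^2)(-1) = 459.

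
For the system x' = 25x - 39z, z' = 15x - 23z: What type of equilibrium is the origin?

unstable spiral

A = [[25,-39],[15,-23]]; det(A-λI) = λ^2 - 2λ + 10.
λ = 1 ± 3i: positive real part.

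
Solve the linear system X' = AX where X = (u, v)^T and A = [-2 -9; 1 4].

u(t) = -3K_1e^(t) - 3K_2te^(t) - 2K_2e^(t), v(t) = K_1e^(t) + K_2te^(t) + K_2e^(t)

Coefficient matrix A = [[-2, -9], [1, 4]].
Characteristic polynomial det(A - λI) = λ^2 - 2λ + 1 = 0.
Single eigenvalue λ = 1 with algebraic multiplicity 2.
Eigenvector v = (-3,1); generalized eigenvector w with (A-λI)w=v is (-2,1).
General solution: e^(t)[K_1·v + K_2·(t·v + w)].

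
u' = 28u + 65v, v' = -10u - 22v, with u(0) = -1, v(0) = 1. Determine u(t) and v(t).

u(t) = 8e^(3t)sin(5t) - e^(3t)cos(5t), v(t) = -3e^(3t)sin(5t) + e^(3t)cos(5t)

Coefficient matrix A = [[28, 65], [-10, -22]].
Characteristic polynomial det(A - λI) = λ^2 - 6λ + 34 = 0.
Eigenvalues λ = 3 ± 5i (complex conjugate pair).
For λ=3+5i: an eigenvector is (3,-1) - i(2,-1) = (3 - 2i, -1 + i).
A real fundamental pair from Re and Im of e^((3+5i)t)v: X_1 = e^(3t)(cos(5t)·(3,-1) + sin(5t)·(2,-1)), X_2 = e^(3t)(sin(5t)·(3,-1) - cos(5t)·(2,-1)).
General solution: K_1X_1 + K_2X_2.
Applying u(0)=-1, v(0)=1 gives K_1=1, K_2=2.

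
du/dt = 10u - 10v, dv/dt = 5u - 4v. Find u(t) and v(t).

u(t) = -3C_1e^(3t)sin(t) + C_1e^(3t)cos(t) + C_2e^(3t)sin(t) + 3C_2e^(3t)cos(t), v(t) = -2C_1e^(3t)sin(t) + C_1e^(3t)cos(t) + C_2e^(3t)sin(t) + 2C_2e^(3t)cos(t)

Coefficient matrix A = [[10, -10], [5, -4]].
Characteristic polynomial det(A - λI) = λ^2 - 6λ + 10 = 0.
Eigenvalues λ = 3 ± i (complex conjugate pair).
For λ=3+i: an eigenvector is (1,1) - i(-3,-2) = (1 + 3i, 1 + 2i).
A real fundamental pair from Re and Im of e^((3+i)t)v: X_1 = e^(3t)(cos(t)·(1,1) + sin(t)·(-3,-2)), X_2 = e^(3t)(sin(t)·(1,1) - cos(t)·(-3,-2)).
General solution: C_1X_1 + C_2X_2.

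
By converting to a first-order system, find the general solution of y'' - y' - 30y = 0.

Let x_1 = y, x_2 = y'. Then x_1' = x_2 and x_2' = 30x_1 + x_2.
A = [[0,1],[30,1]]; det(A-λI) = λ^2 - λ - 30.
Eigenvalues λ = 6, -5 with eigenvectors (1,6), (1,-5).

y(t) = K_1e^(6t) + K_2e^(-5t)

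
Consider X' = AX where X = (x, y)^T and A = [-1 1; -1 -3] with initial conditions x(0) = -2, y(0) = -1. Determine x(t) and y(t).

Coefficient matrix A = [[-1, 1], [-1, -3]].
Characteristic polynomial det(A - λI) = λ^2 + 4λ + 4 = 0.
Single eigenvalue λ = -2 with algebraic multiplicity 2.
Eigenvector v = (-1,1); generalized eigenvector w with (A-λI)w=v is (-2,1).
General solution: e^(-2t)[C_1·v + C_2·(t·v + w)].
Applying x(0)=-2, y(0)=-1 gives C_1=-4, C_2=3.

x(t) = -3te^(-2t) - 2e^(-2t), y(t) = 3te^(-2t) - e^(-2t)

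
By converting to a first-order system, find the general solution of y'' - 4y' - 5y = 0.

y(t) = c_1e^(-t) + c_2e^(5t)

Let x_1 = y, x_2 = y'. Then x_1' = x_2 and x_2' = 5x_1 + 4x_2.
A = [[0,1],[5,4]]; det(A-λI) = λ^2 - 4λ - 5.
Eigenvalues λ = -1, 5 with eigenvectors (1,-1), (1,5).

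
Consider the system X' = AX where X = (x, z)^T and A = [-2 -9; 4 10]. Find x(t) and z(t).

Coefficient matrix A = [[-2, -9], [4, 10]].
Characteristic polynomial det(A - λI) = λ^2 - 8λ + 16 = 0.
Single eigenvalue λ = 4 with algebraic multiplicity 2.
Eigenvector v = (3,-2); generalized eigenvector w with (A-λI)w=v is (1,-1).
General solution: e^(4t)[c_1·v + c_2·(t·v + w)].

x(t) = 3c_1e^(4t) + 3c_2te^(4t) + c_2e^(4t), z(t) = -2c_1e^(4t) - 2c_2te^(4t) - c_2e^(4t)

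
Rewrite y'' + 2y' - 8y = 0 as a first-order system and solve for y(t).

y(t) = C_1e^(2t) + C_2e^(-4t)

Let x_1 = y, x_2 = y'. Then x_1' = x_2 and x_2' = 8x_1 - 2x_2.
A = [[0,1],[8,-2]]; det(A-λI) = λ^2 + 2λ - 8.
Eigenvalues λ = 2, -4 with eigenvectors (1,2), (1,-4).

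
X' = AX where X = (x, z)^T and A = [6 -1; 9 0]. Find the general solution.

Coefficient matrix A = [[6, -1], [9, 0]].
Characteristic polynomial det(A - λI) = λ^2 - 6λ + 9 = 0.
Single eigenvalue λ = 3 with algebraic multiplicity 2.
Eigenvector v = (-1,-3); generalized eigenvector w with (A-λI)w=v is (-1,-2).
General solution: e^(3t)[K_1·v + K_2·(t·v + w)].

x(t) = -K_1e^(3t) - K_2te^(3t) - K_2e^(3t), z(t) = -3K_1e^(3t) - 3K_2te^(3t) - 2K_2e^(3t)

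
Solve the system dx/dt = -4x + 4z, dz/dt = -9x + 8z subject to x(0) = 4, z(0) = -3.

Coefficient matrix A = [[-4, 4], [-9, 8]].
Characteristic polynomial det(A - λI) = λ^2 - 4λ + 4 = 0.
Single eigenvalue λ = 2 with algebraic multiplicity 2.
Eigenvector v = (-2,-3); generalized eigenvector w with (A-λI)w=v is (-1,-2).
General solution: e^(2t)[C_1·v + C_2·(t·v + w)].
Applying x(0)=4, z(0)=-3 gives C_1=-11, C_2=18.

x(t) = -36te^(2t) + 4e^(2t), z(t) = -54te^(2t) - 3e^(2t)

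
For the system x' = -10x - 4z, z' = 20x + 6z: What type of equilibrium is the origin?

stable spiral

A = [[-10,-4],[20,6]]; det(A-λI) = λ^2 + 4λ + 20.
λ = -2 ± 4i: negative real part.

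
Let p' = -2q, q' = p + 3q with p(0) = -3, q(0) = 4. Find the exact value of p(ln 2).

A = [[0,-2],[1,3]]; eigenvalues λ = 2, 1.
Eigenvectors: (-1,1) for λ=2, (-2,1) for λ=1.
From the initial condition, c_1 = 5, c_2 = -1.
p(ln 2) = (5)(2^2)(-1) + (-1)(2^1)(-2) = -16.

-16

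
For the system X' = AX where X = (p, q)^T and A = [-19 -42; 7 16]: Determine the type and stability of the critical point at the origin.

A = [[-19,-42],[7,16]]; det(A-λI) = λ^2 + 3λ - 10.
λ = 2, -5: opposite signs.

saddle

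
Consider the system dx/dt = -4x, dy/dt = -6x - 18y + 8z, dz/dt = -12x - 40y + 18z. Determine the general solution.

x(t) = C_1e^(-4t), y(t) = 3C_1e^(-4t) + C_2e^(-2t) + 2C_3e^(2t), z(t) = 6C_1e^(-4t) + 2C_2e^(-2t) + 5C_3e^(2t)

Coefficient matrix A = [[-4, 0, 0], [-6, -18, 8], [-12, -40, 18]].
det(A - λI) = 0 gives eigenvalues λ = -4, -2, 2.
For λ=-4: eigenvector (1,3,6).
For λ=-2: eigenvector (0,1,2).
For λ=2: eigenvector (0,2,5).
General solution: C_1e^(-4t)(1,3,6) + C_2e^(-2t)(0,1,2) + C_3e^(2t)(0,2,5).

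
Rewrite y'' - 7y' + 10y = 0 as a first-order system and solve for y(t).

Let x_1 = y, x_2 = y'. Then x_1' = x_2 and x_2' = -10x_1 + 7x_2.
A = [[0,1],[-10,7]]; det(A-λI) = λ^2 - 7λ + 10.
Eigenvalues λ = 2, 5 with eigenvectors (1,2), (1,5).

y(t) = c_1e^(2t) + c_2e^(5t)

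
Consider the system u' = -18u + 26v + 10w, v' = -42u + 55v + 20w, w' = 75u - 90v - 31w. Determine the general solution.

u(t) = C_1e^(4t) - 2C_2e^(-t) + 4C_3e^(3t), v(t) = 2C_1e^(4t) - 4C_2e^(-t) + 9C_3e^(3t), w(t) = -3C_1e^(4t) + 7C_2e^(-t) - 15C_3e^(3t)

Coefficient matrix A = [[-18, 26, 10], [-42, 55, 20], [75, -90, -31]].
det(A - λI) = 0 gives eigenvalues λ = 4, -1, 3.
For λ=4: eigenvector (1,2,-3).
For λ=-1: eigenvector (-2,-4,7).
For λ=3: eigenvector (4,9,-15).
General solution: C_1e^(4t)(1,2,-3) + C_2e^(-t)(-2,-4,7) + C_3e^(3t)(4,9,-15).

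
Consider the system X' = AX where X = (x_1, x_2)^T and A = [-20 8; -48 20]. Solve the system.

Coefficient matrix A = [[-20, 8], [-48, 20]].
Characteristic polynomial det(A - λI) = λ^2 - 16 = 0.
Eigenvalues λ = 4, -4.
For λ=4: (A-λI) row 1 is [-24, 8], so an eigenvector is (1, 3).
For λ=-4: (A-λI) row 1 is [-16, 8], so an eigenvector is (1, 2).
General solution: C_1e^(4t)(1,3) + C_2e^(-4t)(1,2).

x_1(t) = C_1e^(4t) + C_2e^(-4t), x_2(t) = 3C_1e^(4t) + 2C_2e^(-4t)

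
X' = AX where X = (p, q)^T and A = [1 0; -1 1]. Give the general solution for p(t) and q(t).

p(t) = -C_2e^(t), q(t) = C_1e^(t) + C_2te^(t) - 3C_2e^(t)

Coefficient matrix A = [[1, 0], [-1, 1]].
Characteristic polynomial det(A - λI) = λ^2 - 2λ + 1 = 0.
Single eigenvalue λ = 1 with algebraic multiplicity 2.
Eigenvector v = (0,1); generalized eigenvector w with (A-λI)w=v is (-1,-3).
General solution: e^(t)[C_1·v + C_2·(t·v + w)].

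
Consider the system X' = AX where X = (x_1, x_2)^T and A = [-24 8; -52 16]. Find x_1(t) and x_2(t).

Coefficient matrix A = [[-24, 8], [-52, 16]].
Characteristic polynomial det(A - λI) = λ^2 + 8λ + 32 = 0.
Eigenvalues λ = -4 ± 4i (complex conjugate pair).
For λ=-4+4i: an eigenvector is (-1,-2) - i(1,3) = (-1 - i, -2 - 3i).
A real fundamental pair from Re and Im of e^((-4+4i)t)v: X_1 = e^(-4t)(cos(4t)·(-1,-2) + sin(4t)·(1,3)), X_2 = e^(-4t)(sin(4t)·(-1,-2) - cos(4t)·(1,3)).
General solution: K_1X_1 + K_2X_2.

x_1(t) = K_1e^(-4t)sin(4t) - K_1e^(-4t)cos(4t) - K_2e^(-4t)sin(4t) - K_2e^(-4t)cos(4t), x_2(t) = 3K_1e^(-4t)sin(4t) - 2K_1e^(-4t)cos(4t) - 2K_2e^(-4t)sin(4t) - 3K_2e^(-4t)cos(4t)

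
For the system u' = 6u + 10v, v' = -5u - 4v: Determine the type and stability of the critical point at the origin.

unstable spiral

A = [[6,10],[-5,-4]]; det(A-λI) = λ^2 - 2λ + 26.
λ = 1 ± 5i: positive real part.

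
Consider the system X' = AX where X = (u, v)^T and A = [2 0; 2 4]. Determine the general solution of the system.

Coefficient matrix A = [[2, 0], [2, 4]].
Characteristic polynomial det(A - λI) = λ^2 - 6λ + 8 = 0.
Eigenvalues λ = 2, 4.
For λ=2: (A-λI) row 2 is [2, 2], so an eigenvector is (-1, 1).
For λ=4: (A-λI) row 1 is [-2, 0], so an eigenvector is (0, -1).
General solution: C_1e^(2t)(-1,1) + C_2e^(4t)(0,-1).

u(t) = -C_1e^(2t), v(t) = C_1e^(2t) - C_2e^(4t)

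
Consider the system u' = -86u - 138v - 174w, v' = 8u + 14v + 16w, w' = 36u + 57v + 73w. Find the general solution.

u(t) = -15C_1e^(2t) - 12C_2e^(-2t) - 2C_3e^(t), v(t) = 2C_1e^(2t) + C_2e^(-2t), w(t) = 6C_1e^(2t) + 5C_2e^(-2t) + C_3e^(t)

Coefficient matrix A = [[-86, -138, -174], [8, 14, 16], [36, 57, 73]].
det(A - λI) = 0 gives eigenvalues λ = 2, -2, 1.
For λ=2: eigenvector (-15,2,6).
For λ=-2: eigenvector (-12,1,5).
For λ=1: eigenvector (-2,0,1).
General solution: C_1e^(2t)(-15,2,6) + C_2e^(-2t)(-12,1,5) + C_3e^(t)(-2,0,1).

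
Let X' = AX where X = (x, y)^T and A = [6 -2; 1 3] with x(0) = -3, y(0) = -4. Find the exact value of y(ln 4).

A = [[6,-2],[1,3]]; eigenvalues λ = 5, 4.
Eigenvectors: (-2,-1) for λ=5, (-1,-1) for λ=4.
From the initial condition, c_1 = -1, c_2 = 5.
y(ln 4) = (-1)(4^5)(-1) + (5)(4^4)(-1) = -256.

-256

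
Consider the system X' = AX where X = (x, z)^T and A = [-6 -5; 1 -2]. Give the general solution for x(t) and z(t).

Coefficient matrix A = [[-6, -5], [1, -2]].
Characteristic polynomial det(A - λI) = λ^2 + 8λ + 17 = 0.
Eigenvalues λ = -4 ± i (complex conjugate pair).
For λ=-4+i: an eigenvector is (1,0) - i(-2,1) = (1 + 2i, 0 - i).
A real fundamental pair from Re and Im of e^((-4+i)t)v: X_1 = e^(-4t)(cos(t)·(1,0) + sin(t)·(-2,1)), X_2 = e^(-4t)(sin(t)·(1,0) - cos(t)·(-2,1)).
General solution: C_1X_1 + C_2X_2.

x(t) = -2C_1e^(-4t)sin(t) + C_1e^(-4t)cos(t) + C_2e^(-4t)sin(t) + 2C_2e^(-4t)cos(t), z(t) = C_1e^(-4t)sin(t) - C_2e^(-4t)cos(t)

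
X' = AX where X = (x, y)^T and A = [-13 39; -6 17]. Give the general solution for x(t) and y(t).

Coefficient matrix A = [[-13, 39], [-6, 17]].
Characteristic polynomial det(A - λI) = λ^2 - 4λ + 13 = 0.
Eigenvalues λ = 2 ± 3i (complex conjugate pair).
For λ=2+3i: an eigenvector is (-3,-1) - i(2,1) = (-3 - 2i, -1 - i).
A real fundamental pair from Re and Im of e^((2+3i)t)v: X_1 = e^(2t)(cos(3t)·(-3,-1) + sin(3t)·(2,1)), X_2 = e^(2t)(sin(3t)·(-3,-1) - cos(3t)·(2,1)).
General solution: C_1X_1 + C_2X_2.

x(t) = 2C_1e^(2t)sin(3t) - 3C_1e^(2t)cos(3t) - 3C_2e^(2t)sin(3t) - 2C_2e^(2t)cos(3t), y(t) = C_1e^(2t)sin(3t) - C_1e^(2t)cos(3t) - C_2e^(2t)sin(3t) - C_2e^(2t)cos(3t)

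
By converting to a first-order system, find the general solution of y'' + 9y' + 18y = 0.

Let x_1 = y, x_2 = y'. Then x_1' = x_2 and x_2' = -18x_1 - 9x_2.
A = [[0,1],[-18,-9]]; det(A-λI) = λ^2 + 9λ + 18.
Eigenvalues λ = -6, -3 with eigenvectors (1,-6), (1,-3).

y(t) = C_1e^(-6t) + C_2e^(-3t)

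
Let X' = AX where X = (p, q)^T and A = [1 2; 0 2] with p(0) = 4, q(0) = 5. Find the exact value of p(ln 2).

28

A = [[1,2],[0,2]]; eigenvalues λ = 2, 1.
Eigenvectors: (-2,-1) for λ=2, (-1,0) for λ=1.
From the initial condition, c_1 = -5, c_2 = 6.
p(ln 2) = (-5)(2^2)(-2) + (6)(2^1)(-1) = 28.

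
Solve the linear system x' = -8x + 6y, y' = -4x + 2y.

Coefficient matrix A = [[-8, 6], [-4, 2]].
Characteristic polynomial det(A - λI) = λ^2 + 6λ + 8 = 0.
Eigenvalues λ = -4, -2.
For λ=-4: (A-λI) row 1 is [-4, 6], so an eigenvector is (-3, -2).
For λ=-2: (A-λI) row 1 is [-6, 6], so an eigenvector is (1, 1).
General solution: c_1e^(-4t)(-3,-2) + c_2e^(-2t)(1,1).

x(t) = -3c_1e^(-4t) + c_2e^(-2t), y(t) = -2c_1e^(-4t) + c_2e^(-2t)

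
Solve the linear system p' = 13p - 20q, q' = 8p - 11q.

Coefficient matrix A = [[13, -20], [8, -11]].
Characteristic polynomial det(A - λI) = λ^2 - 2λ + 17 = 0.
Eigenvalues λ = 1 ± 4i (complex conjugate pair).
For λ=1+4i: an eigenvector is (2,1) - i(1,1) = (2 - i, 1 - i).
A real fundamental pair from Re and Im of e^((1+4i)t)v: X_1 = e^(t)(cos(4t)·(2,1) + sin(4t)·(1,1)), X_2 = e^(t)(sin(4t)·(2,1) - cos(4t)·(1,1)).
General solution: c_1X_1 + c_2X_2.

p(t) = c_1e^(t)sin(4t) + 2c_1e^(t)cos(4t) + 2c_2e^(t)sin(4t) - c_2e^(t)cos(4t), q(t) = c_1e^(t)sin(4t) + c_1e^(t)cos(4t) + c_2e^(t)sin(4t) - c_2e^(t)cos(4t)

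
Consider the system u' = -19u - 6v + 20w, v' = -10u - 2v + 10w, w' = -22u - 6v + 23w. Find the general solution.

u(t) = 4C_1e^(3t) + 2C_2e^(-2t) + C_3e^(t), v(t) = 2C_1e^(3t) + C_2e^(-2t), w(t) = 5C_1e^(3t) + 2C_2e^(-2t) + C_3e^(t)

Coefficient matrix A = [[-19, -6, 20], [-10, -2, 10], [-22, -6, 23]].
det(A - λI) = 0 gives eigenvalues λ = 3, -2, 1.
For λ=3: eigenvector (4,2,5).
For λ=-2: eigenvector (2,1,2).
For λ=1: eigenvector (1,0,1).
General solution: C_1e^(3t)(4,2,5) + C_2e^(-2t)(2,1,2) + C_3e^(t)(1,0,1).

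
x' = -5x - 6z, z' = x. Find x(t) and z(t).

Coefficient matrix A = [[-5, -6], [1, 0]].
Characteristic polynomial det(A - λI) = λ^2 + 5λ + 6 = 0.
Eigenvalues λ = -3, -2.
For λ=-3: (A-λI) row 1 is [-2, -6], so an eigenvector is (-3, 1).
For λ=-2: (A-λI) row 1 is [-3, -6], so an eigenvector is (2, -1).
General solution: C_1e^(-3t)(-3,1) + C_2e^(-2t)(2,-1).

x(t) = -3C_1e^(-3t) + 2C_2e^(-2t), z(t) = C_1e^(-3t) - C_2e^(-2t)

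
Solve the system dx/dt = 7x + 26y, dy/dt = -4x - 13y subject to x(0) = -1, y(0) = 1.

x(t) = 8e^(-3t)sin(2t) - e^(-3t)cos(2t), y(t) = -3e^(-3t)sin(2t) + e^(-3t)cos(2t)

Coefficient matrix A = [[7, 26], [-4, -13]].
Characteristic polynomial det(A - λI) = λ^2 + 6λ + 13 = 0.
Eigenvalues λ = -3 ± 2i (complex conjugate pair).
For λ=-3+2i: an eigenvector is (2,-1) - i(-3,1) = (2 + 3i, -1 - i).
A real fundamental pair from Re and Im of e^((-3+2i)t)v: X_1 = e^(-3t)(cos(2t)·(2,-1) + sin(2t)·(-3,1)), X_2 = e^(-3t)(sin(2t)·(2,-1) - cos(2t)·(-3,1)).
General solution: C_1X_1 + C_2X_2.
Applying x(0)=-1, y(0)=1 gives C_1=-2, C_2=1.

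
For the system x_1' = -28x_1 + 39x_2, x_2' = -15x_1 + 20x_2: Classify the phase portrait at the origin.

stable spiral

A = [[-28,39],[-15,20]]; det(A-λI) = λ^2 + 8λ + 25.
λ = -4 ± 3i: negative real part.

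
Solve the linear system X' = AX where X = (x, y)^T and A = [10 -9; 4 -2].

Coefficient matrix A = [[10, -9], [4, -2]].
Characteristic polynomial det(A - λI) = λ^2 - 8λ + 16 = 0.
Single eigenvalue λ = 4 with algebraic multiplicity 2.
Eigenvector v = (-3,-2); generalized eigenvector w with (A-λI)w=v is (1,1).
General solution: e^(4t)[C_1·v + C_2·(t·v + w)].

x(t) = -3C_1e^(4t) - 3C_2te^(4t) + C_2e^(4t), y(t) = -2C_1e^(4t) - 2C_2te^(4t) + C_2e^(4t)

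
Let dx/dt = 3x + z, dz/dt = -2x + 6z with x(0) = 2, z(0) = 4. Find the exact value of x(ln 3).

A = [[3,1],[-2,6]]; eigenvalues λ = 4, 5.
Eigenvectors: (1,1) for λ=4, (1,2) for λ=5.
From the initial condition, c_1 = 0, c_2 = 2.
x(ln 3) = (0)(3^4)(1) + (2)(3^5)(1) = 486.

486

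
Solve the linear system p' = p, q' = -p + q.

Coefficient matrix A = [[1, 0], [-1, 1]].
Characteristic polynomial det(A - λI) = λ^2 - 2λ + 1 = 0.
Single eigenvalue λ = 1 with algebraic multiplicity 2.
Eigenvector v = (0,1); generalized eigenvector w with (A-λI)w=v is (-1,3).
General solution: e^(t)[K_1·v + K_2·(t·v + w)].

p(t) = -K_2e^(t), q(t) = K_1e^(t) + K_2te^(t) + 3K_2e^(t)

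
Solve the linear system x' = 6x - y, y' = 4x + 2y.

Coefficient matrix A = [[6, -1], [4, 2]].
Characteristic polynomial det(A - λI) = λ^2 - 8λ + 16 = 0.
Single eigenvalue λ = 4 with algebraic multiplicity 2.
Eigenvector v = (1,2); generalized eigenvector w with (A-λI)w=v is (-1,-3).
General solution: e^(4t)[K_1·v + K_2·(t·v + w)].

x(t) = K_1e^(4t) + K_2te^(4t) - K_2e^(4t), y(t) = 2K_1e^(4t) + 2K_2te^(4t) - 3K_2e^(4t)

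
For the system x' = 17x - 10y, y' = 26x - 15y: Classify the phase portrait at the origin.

A = [[17,-10],[26,-15]]; det(A-λI) = λ^2 - 2λ + 5.
λ = 1 ± 2i: positive real part.

unstable spiral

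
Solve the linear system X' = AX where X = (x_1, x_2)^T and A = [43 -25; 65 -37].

Coefficient matrix A = [[43, -25], [65, -37]].
Characteristic polynomial det(A - λI) = λ^2 - 6λ + 34 = 0.
Eigenvalues λ = 3 ± 5i (complex conjugate pair).
For λ=3+5i: an eigenvector is (-1,-2) - i(2,3) = (-1 - 2i, -2 - 3i).
A real fundamental pair from Re and Im of e^((3+5i)t)v: X_1 = e^(3t)(cos(5t)·(-1,-2) + sin(5t)·(2,3)), X_2 = e^(3t)(sin(5t)·(-1,-2) - cos(5t)·(2,3)).
General solution: c_1X_1 + c_2X_2.

x_1(t) = 2c_1e^(3t)sin(5t) - c_1e^(3t)cos(5t) - c_2e^(3t)sin(5t) - 2c_2e^(3t)cos(5t), x_2(t) = 3c_1e^(3t)sin(5t) - 2c_1e^(3t)cos(5t) - 2c_2e^(3t)sin(5t) - 3c_2e^(3t)cos(5t)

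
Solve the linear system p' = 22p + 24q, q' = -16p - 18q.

Coefficient matrix A = [[22, 24], [-16, -18]].
Characteristic polynomial det(A - λI) = λ^2 - 4λ - 12 = 0.
Eigenvalues λ = -2, 6.
For λ=-2: (A-λI) row 1 is [24, 24], so an eigenvector is (-1, 1).
For λ=6: (A-λI) row 1 is [16, 24], so an eigenvector is (-3, 2).
General solution: K_1e^(-2t)(-1,1) + K_2e^(6t)(-3,2).

p(t) = -K_1e^(-2t) - 3K_2e^(6t), q(t) = K_1e^(-2t) + 2K_2e^(6t)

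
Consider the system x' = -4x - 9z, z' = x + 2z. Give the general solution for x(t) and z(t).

x(t) = -3C_1e^(-t) - 3C_2te^(-t) + C_2e^(-t), z(t) = C_1e^(-t) + C_2te^(-t)

Coefficient matrix A = [[-4, -9], [1, 2]].
Characteristic polynomial det(A - λI) = λ^2 + 2λ + 1 = 0.
Single eigenvalue λ = -1 with algebraic multiplicity 2.
Eigenvector v = (-3,1); generalized eigenvector w with (A-λI)w=v is (1,0).
General solution: e^(-t)[C_1·v + C_2·(t·v + w)].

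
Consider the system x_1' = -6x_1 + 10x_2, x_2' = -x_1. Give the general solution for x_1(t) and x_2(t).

x_1(t) = K_1e^(-3t)sin(t) + 3K_1e^(-3t)cos(t) + 3K_2e^(-3t)sin(t) - K_2e^(-3t)cos(t), x_2(t) = K_1e^(-3t)cos(t) + K_2e^(-3t)sin(t)

Coefficient matrix A = [[-6, 10], [-1, 0]].
Characteristic polynomial det(A - λI) = λ^2 + 6λ + 10 = 0.
Eigenvalues λ = -3 ± i (complex conjugate pair).
For λ=-3+i: an eigenvector is (3,1) - i(1,0) = (3 - i, 1).
A real fundamental pair from Re and Im of e^((-3+i)t)v: X_1 = e^(-3t)(cos(t)·(3,1) + sin(t)·(1,0)), X_2 = e^(-3t)(sin(t)·(3,1) - cos(t)·(1,0)).
General solution: K_1X_1 + K_2X_2.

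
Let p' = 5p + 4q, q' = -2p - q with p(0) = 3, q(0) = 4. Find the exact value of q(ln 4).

A = [[5,4],[-2,-1]]; eigenvalues λ = 3, 1.
Eigenvectors: (2,-1) for λ=3, (1,-1) for λ=1.
From the initial condition, c_1 = 7, c_2 = -11.
q(ln 4) = (7)(4^3)(-1) + (-11)(4^1)(-1) = -404.

-404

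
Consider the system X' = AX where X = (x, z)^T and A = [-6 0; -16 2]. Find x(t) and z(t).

x(t) = -C_1e^(-6t), z(t) = -2C_1e^(-6t) - C_2e^(2t)

Coefficient matrix A = [[-6, 0], [-16, 2]].
Characteristic polynomial det(A - λI) = λ^2 + 4λ - 12 = 0.
Eigenvalues λ = -6, 2.
For λ=-6: (A-λI) row 2 is [-16, 8], so an eigenvector is (-1, -2).
For λ=2: (A-λI) row 1 is [-8, 0], so an eigenvector is (0, -1).
General solution: C_1e^(-6t)(-1,-2) + C_2e^(2t)(0,-1).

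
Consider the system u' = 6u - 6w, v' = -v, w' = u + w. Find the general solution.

u(t) = 3c_1e^(4t) + 2c_2e^(3t), v(t) = c_3e^(-t), w(t) = c_1e^(4t) + c_2e^(3t)

Coefficient matrix A = [[6, 0, -6], [0, -1, 0], [1, 0, 1]].
det(A - λI) = 0 gives eigenvalues λ = 4, 3, -1.
For λ=4: eigenvector (3,0,1).
For λ=3: eigenvector (2,0,1).
For λ=-1: eigenvector (0,1,0).
General solution: c_1e^(4t)(3,0,1) + c_2e^(3t)(2,0,1) + c_3e^(-t)(0,1,0).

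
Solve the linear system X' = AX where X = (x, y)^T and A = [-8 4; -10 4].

x(t) = -C_1e^(-2t)sin(2t) - C_1e^(-2t)cos(2t) - C_2e^(-2t)sin(2t) + C_2e^(-2t)cos(2t), y(t) = -C_1e^(-2t)sin(2t) - 2C_1e^(-2t)cos(2t) - 2C_2e^(-2t)sin(2t) + C_2e^(-2t)cos(2t)

Coefficient matrix A = [[-8, 4], [-10, 4]].
Characteristic polynomial det(A - λI) = λ^2 + 4λ + 8 = 0.
Eigenvalues λ = -2 ± 2i (complex conjugate pair).
For λ=-2+2i: an eigenvector is (-1,-2) - i(-1,-1) = (-1 + i, -2 + i).
A real fundamental pair from Re and Im of e^((-2+2i)t)v: X_1 = e^(-2t)(cos(2t)·(-1,-2) + sin(2t)·(-1,-1)), X_2 = e^(-2t)(sin(2t)·(-1,-2) - cos(2t)·(-1,-1)).
General solution: C_1X_1 + C_2X_2.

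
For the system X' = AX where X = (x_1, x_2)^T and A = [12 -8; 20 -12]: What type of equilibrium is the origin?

center

A = [[12,-8],[20,-12]]; det(A-λI) = λ^2 + 16.
λ = 0 ± 4i: zero real part.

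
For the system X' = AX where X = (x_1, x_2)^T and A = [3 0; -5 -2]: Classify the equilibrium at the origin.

saddle

A = [[3,0],[-5,-2]]; det(A-λI) = λ^2 - λ - 6.
λ = -2, 3: opposite signs.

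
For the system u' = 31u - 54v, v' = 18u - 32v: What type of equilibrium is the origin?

saddle

A = [[31,-54],[18,-32]]; det(A-λI) = λ^2 + λ - 20.
λ = 4, -5: opposite signs.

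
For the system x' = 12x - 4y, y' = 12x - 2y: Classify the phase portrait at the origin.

unstable node

A = [[12,-4],[12,-2]]; det(A-λI) = λ^2 - 10λ + 24.
λ = 4, 6: both positive.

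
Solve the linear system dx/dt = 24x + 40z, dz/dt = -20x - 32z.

Coefficient matrix A = [[24, 40], [-20, -32]].
Characteristic polynomial det(A - λI) = λ^2 + 8λ + 32 = 0.
Eigenvalues λ = -4 ± 4i (complex conjugate pair).
For λ=-4+4i: an eigenvector is (3,-2) - i(1,-1) = (3 - i, -2 + i).
A real fundamental pair from Re and Im of e^((-4+4i)t)v: X_1 = e^(-4t)(cos(4t)·(3,-2) + sin(4t)·(1,-1)), X_2 = e^(-4t)(sin(4t)·(3,-2) - cos(4t)·(1,-1)).
General solution: c_1X_1 + c_2X_2.

x(t) = c_1e^(-4t)sin(4t) + 3c_1e^(-4t)cos(4t) + 3c_2e^(-4t)sin(4t) - c_2e^(-4t)cos(4t), z(t) = -c_1e^(-4t)sin(4t) - 2c_1e^(-4t)cos(4t) - 2c_2e^(-4t)sin(4t) + c_2e^(-4t)cos(4t)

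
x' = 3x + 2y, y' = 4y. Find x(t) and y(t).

x(t) = C_1e^(3t) + 2C_2e^(4t), y(t) = C_2e^(4t)

Coefficient matrix A = [[3, 2], [0, 4]].
Characteristic polynomial det(A - λI) = λ^2 - 7λ + 12 = 0.
Eigenvalues λ = 3, 4.
For λ=3: (A-λI) row 1 is [0, 2], so an eigenvector is (1, 0).
For λ=4: (A-λI) row 1 is [-1, 2], so an eigenvector is (2, 1).
General solution: C_1e^(3t)(1,0) + C_2e^(4t)(2,1).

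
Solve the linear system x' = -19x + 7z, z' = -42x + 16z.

Coefficient matrix A = [[-19, 7], [-42, 16]].
Characteristic polynomial det(A - λI) = λ^2 + 3λ - 10 = 0.
Eigenvalues λ = -5, 2.
For λ=-5: (A-λI) row 1 is [-14, 7], so an eigenvector is (1, 2).
For λ=2: (A-λI) row 1 is [-21, 7], so an eigenvector is (1, 3).
General solution: K_1e^(-5t)(1,2) + K_2e^(2t)(1,3).

x(t) = K_1e^(-5t) + K_2e^(2t), z(t) = 2K_1e^(-5t) + 3K_2e^(2t)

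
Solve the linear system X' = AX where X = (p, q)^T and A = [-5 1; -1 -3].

Coefficient matrix A = [[-5, 1], [-1, -3]].
Characteristic polynomial det(A - λI) = λ^2 + 8λ + 16 = 0.
Single eigenvalue λ = -4 with algebraic multiplicity 2.
Eigenvector v = (-1,-1); generalized eigenvector w with (A-λI)w=v is (3,2).
General solution: e^(-4t)[c_1·v + c_2·(t·v + w)].

p(t) = -c_1e^(-4t) - c_2te^(-4t) + 3c_2e^(-4t), q(t) = -c_1e^(-4t) - c_2te^(-4t) + 2c_2e^(-4t)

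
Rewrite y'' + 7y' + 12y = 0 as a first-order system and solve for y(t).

Let x_1 = y, x_2 = y'. Then x_1' = x_2 and x_2' = -12x_1 - 7x_2.
A = [[0,1],[-12,-7]]; det(A-λI) = λ^2 + 7λ + 12.
Eigenvalues λ = -4, -3 with eigenvectors (1,-4), (1,-3).

y(t) = c_1e^(-4t) + c_2e^(-3t)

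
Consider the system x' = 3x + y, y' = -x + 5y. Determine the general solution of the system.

x(t) = c_1e^(4t) + c_2te^(4t) - c_2e^(4t), y(t) = c_1e^(4t) + c_2te^(4t)

Coefficient matrix A = [[3, 1], [-1, 5]].
Characteristic polynomial det(A - λI) = λ^2 - 8λ + 16 = 0.
Single eigenvalue λ = 4 with algebraic multiplicity 2.
Eigenvector v = (1,1); generalized eigenvector w with (A-λI)w=v is (-1,0).
General solution: e^(4t)[c_1·v + c_2·(t·v + w)].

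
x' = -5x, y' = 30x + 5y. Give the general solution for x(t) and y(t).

Coefficient matrix A = [[-5, 0], [30, 5]].
Characteristic polynomial det(A - λI) = λ^2 - 25 = 0.
Eigenvalues λ = -5, 5.
For λ=-5: (A-λI) row 2 is [30, 10], so an eigenvector is (-1, 3).
For λ=5: (A-λI) row 1 is [-10, 0], so an eigenvector is (0, -1).
General solution: K_1e^(-5t)(-1,3) + K_2e^(5t)(0,-1).

x(t) = -K_1e^(-5t), y(t) = 3K_1e^(-5t) - K_2e^(5t)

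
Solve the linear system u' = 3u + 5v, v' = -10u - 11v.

Coefficient matrix A = [[3, 5], [-10, -11]].
Characteristic polynomial det(A - λI) = λ^2 + 8λ + 17 = 0.
Eigenvalues λ = -4 ± i (complex conjugate pair).
For λ=-4+i: an eigenvector is (-2,3) - i(1,-1) = (-2 - i, 3 + i).
A real fundamental pair from Re and Im of e^((-4+i)t)v: X_1 = e^(-4t)(cos(t)·(-2,3) + sin(t)·(1,-1)), X_2 = e^(-4t)(sin(t)·(-2,3) - cos(t)·(1,-1)).
General solution: C_1X_1 + C_2X_2.

u(t) = C_1e^(-4t)sin(t) - 2C_1e^(-4t)cos(t) - 2C_2e^(-4t)sin(t) - C_2e^(-4t)cos(t), v(t) = -C_1e^(-4t)sin(t) + 3C_1e^(-4t)cos(t) + 3C_2e^(-4t)sin(t) + C_2e^(-4t)cos(t)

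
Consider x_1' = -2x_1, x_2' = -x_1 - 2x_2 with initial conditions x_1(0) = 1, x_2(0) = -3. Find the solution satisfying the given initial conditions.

x_1(t) = e^(-2t), x_2(t) = -te^(-2t) - 3e^(-2t)

Coefficient matrix A = [[-2, 0], [-1, -2]].
Characteristic polynomial det(A - λI) = λ^2 + 4λ + 4 = 0.
Single eigenvalue λ = -2 with algebraic multiplicity 2.
Eigenvector v = (0,-1); generalized eigenvector w with (A-λI)w=v is (1,-2).
General solution: e^(-2t)[K_1·v + K_2·(t·v + w)].
Applying x_1(0)=1, x_2(0)=-3 gives K_1=1, K_2=1.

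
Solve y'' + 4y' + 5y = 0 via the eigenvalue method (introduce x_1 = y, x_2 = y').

y(t) = C_1e^(-2t)cos(t) + C_2e^(-2t)sin(t)

Let x_1 = y, x_2 = y'. Then x_1' = x_2 and x_2' = -5x_1 - 4x_2.
A = [[0,1],[-5,-4]]; det(A-λI) = λ^2 + 4λ + 5.
Eigenvalues λ = -2 ± i.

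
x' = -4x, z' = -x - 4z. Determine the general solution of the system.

x(t) = c_2e^(-4t), z(t) = -c_1e^(-4t) - c_2te^(-4t) + 2c_2e^(-4t)

Coefficient matrix A = [[-4, 0], [-1, -4]].
Characteristic polynomial det(A - λI) = λ^2 + 8λ + 16 = 0.
Single eigenvalue λ = -4 with algebraic multiplicity 2.
Eigenvector v = (0,-1); generalized eigenvector w with (A-λI)w=v is (1,2).
General solution: e^(-4t)[c_1·v + c_2·(t·v + w)].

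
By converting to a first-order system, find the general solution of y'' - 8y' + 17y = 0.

Let x_1 = y, x_2 = y'. Then x_1' = x_2 and x_2' = -17x_1 + 8x_2.
A = [[0,1],[-17,8]]; det(A-λI) = λ^2 - 8λ + 17.
Eigenvalues λ = 4 ± i.

y(t) = C_1e^(4t)cos(t) + C_2e^(4t)sin(t)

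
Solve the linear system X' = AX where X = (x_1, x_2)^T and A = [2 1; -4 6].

Coefficient matrix A = [[2, 1], [-4, 6]].
Characteristic polynomial det(A - λI) = λ^2 - 8λ + 16 = 0.
Single eigenvalue λ = 4 with algebraic multiplicity 2.
Eigenvector v = (-1,-2); generalized eigenvector w with (A-λI)w=v is (0,-1).
General solution: e^(4t)[c_1·v + c_2·(t·v + w)].

x_1(t) = -c_1e^(4t) - c_2te^(4t), x_2(t) = -2c_1e^(4t) - 2c_2te^(4t) - c_2e^(4t)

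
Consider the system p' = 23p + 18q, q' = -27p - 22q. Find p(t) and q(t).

p(t) = 2K_1e^(-4t) - K_2e^(5t), q(t) = -3K_1e^(-4t) + K_2e^(5t)

Coefficient matrix A = [[23, 18], [-27, -22]].
Characteristic polynomial det(A - λI) = λ^2 - λ - 20 = 0.
Eigenvalues λ = -4, 5.
For λ=-4: (A-λI) row 1 is [27, 18], so an eigenvector is (2, -3).
For λ=5: (A-λI) row 1 is [18, 18], so an eigenvector is (-1, 1).
General solution: K_1e^(-4t)(2,-3) + K_2e^(5t)(-1,1).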